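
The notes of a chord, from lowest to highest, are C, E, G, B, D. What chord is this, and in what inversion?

The distinct note names are C, E, G, B, D. Stacked in thirds they read C–E–G–B–D, which is a major ninth chord on C.
C is the root of C major ninth; root in the bass means root position.

C major ninth, root position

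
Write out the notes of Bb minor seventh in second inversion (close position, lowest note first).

Bb minor seventh is Bb–Db–F–Ab. Second inversion puts the fifth (F) in the bass, with the remaining tones above: F, Ab, Bb, Db.

F, Ab, Bb, Db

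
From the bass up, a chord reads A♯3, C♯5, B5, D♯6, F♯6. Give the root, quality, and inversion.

B major ninth, third inversion

The pitch classes A#, C#, B, D#, F# arrange in thirds as B–D#–F#–A#–C#: a B major ninth chord.
The lowest note is A#, the seventh of the chord, so this is third inversion.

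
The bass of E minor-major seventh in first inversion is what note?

G

The third of E minor-major seventh (E–G–B–D#) is G; that is the bass in first inversion.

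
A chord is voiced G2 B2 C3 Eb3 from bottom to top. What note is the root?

The distinct letter names are G, B, C, Eb. Arranged as a stack of thirds they read C–Eb–G–B, so C is the root (a C minor-major seventh chord).

C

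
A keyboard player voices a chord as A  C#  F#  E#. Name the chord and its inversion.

F# minor-major seventh, first inversion

Reducing to letter names: A, C#, F#, E#. These stack in thirds as F#–A–C#–E# — an F# minor-major seventh chord.
With the third (A) in the bass, the chord is in first inversion (figured bass 6/5).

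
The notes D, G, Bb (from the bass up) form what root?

G

The distinct letter names are D, G, Bb. Arranged as a stack of thirds they read G–Bb–D, so G is the root (a G minor triad).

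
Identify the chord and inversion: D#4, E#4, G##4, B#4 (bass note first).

E# dominant seventh, third inversion

Reducing to letter names: D#, E#, G##, B#. These stack in thirds as E#–G##–B#–D# — an E# dominant seventh chord.
D# is the seventh of E# dominant seventh; seventh in the bass means third inversion (figured bass 4/2).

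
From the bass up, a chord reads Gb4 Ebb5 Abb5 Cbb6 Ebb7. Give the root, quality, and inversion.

Abb minor-major seventh, third inversion

Reducing to letter names: Gb, Ebb, Abb, Cbb. These stack in thirds as Abb–Cbb–Ebb–Gb — an Abb minor-major seventh chord.
The lowest note is Gb, the seventh of the chord, so this is third inversion (figured bass 4/2).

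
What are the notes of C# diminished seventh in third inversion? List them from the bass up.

Bb, C#, E, G

C# diminished seventh is C#–E–G–Bb. Third inversion puts the seventh (Bb) in the bass, with the remaining tones above: Bb, C#, E, G.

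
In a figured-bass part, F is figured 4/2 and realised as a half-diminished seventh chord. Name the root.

G

The figures 4/2 mean the seventh of the chord is in the bass. If F is the seventh of a half-diminished seventh chord, the root is G (chord tones G–Bb–Db–F).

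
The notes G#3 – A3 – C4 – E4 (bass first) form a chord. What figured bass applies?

4/2

The notes G#, A, C, E stack in thirds as A–C–E–G# — an A minor-major seventh chord. The bass G# is the seventh, so this is third inversion: figured 4/2.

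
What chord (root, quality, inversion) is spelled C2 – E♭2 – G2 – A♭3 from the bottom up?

The pitch classes C, Eb, G, Ab arrange in thirds as Ab–C–Eb–G: an Ab major seventh chord.
The lowest note is C, the third of the chord, so this is first inversion (figured bass 6/5).

Ab major seventh, first inversion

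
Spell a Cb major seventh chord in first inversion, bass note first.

Cb major seventh is Cb–Eb–Gb–Bb. First inversion puts the third (Eb) in the bass, with the remaining tones above: Eb, Gb, Bb, Cb.

Eb, Gb, Bb, Cb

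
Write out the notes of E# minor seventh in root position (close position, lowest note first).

Spelling E# minor seventh: E#–G#–B#–D#. In root position the root is bass, giving E#, G#, B#, D# from the bottom.

E#, G#, B#, D#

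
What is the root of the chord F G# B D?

F, G#, B, D are the tones of a G# diminished seventh chord (G#–B–D–F), making G# the root.

G#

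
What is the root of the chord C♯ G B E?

C#

C#, G, B, E are the tones of a C# half-diminished seventh chord (C#–E–G–B), making C# the root.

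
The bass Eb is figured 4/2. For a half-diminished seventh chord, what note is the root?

F

The figures 4/2 mean the seventh of the chord is in the bass. If Eb is the seventh of a half-diminished seventh chord, the root is F (chord tones F–Ab–Cb–Eb).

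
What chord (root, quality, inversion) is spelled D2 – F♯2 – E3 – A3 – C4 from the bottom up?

The distinct note names are D, F#, E, A, C. Stacked in thirds they read D–F#–A–C–E, which is a dominant ninth chord on D.
With the root (D) in the bass, the chord is in root position.

D dominant ninth, root position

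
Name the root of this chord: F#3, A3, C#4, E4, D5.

The distinct letter names are F#, A, C#, E, D. Arranged as a stack of thirds they read D–F#–A–C#–E, so D is the root (a D major ninth chord).

D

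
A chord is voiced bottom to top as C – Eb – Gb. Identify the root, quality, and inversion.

C diminished, root position

Reducing to letter names: C, Eb, Gb. These stack in thirds as C–Eb–Gb — a C diminished triad.
With the root (C) in the bass, the chord is in root position (figured bass 5/3).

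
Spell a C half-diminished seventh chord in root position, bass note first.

The chord tones are C–Eb–Gb–Bb. With the root (C) lowest for root position: C, Eb, Gb, Bb.

C, Eb, Gb, Bb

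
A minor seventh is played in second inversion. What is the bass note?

In second inversion the fifth is lowest. For A minor seventh (A–C–E–G) that is E.

E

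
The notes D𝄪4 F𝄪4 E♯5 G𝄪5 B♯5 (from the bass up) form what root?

E#

D##, F##, E#, G##, B# are the tones of an E# major ninth chord (E#–G##–B#–D##–F##), making E# the root.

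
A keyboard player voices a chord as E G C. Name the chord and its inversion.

Reducing to letter names: E, G, C. These stack in thirds as C–E–G — a C major triad.
E is the third of C major; third in the bass means first inversion (figured bass 6).

C major, first inversion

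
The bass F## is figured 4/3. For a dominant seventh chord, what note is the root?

The figures 4/3 mean the fifth of the chord is in the bass. If F## is the fifth of a dominant seventh chord, the root is B# (chord tones B#–D##–F##–A#).

B#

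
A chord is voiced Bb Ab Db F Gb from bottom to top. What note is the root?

Gb

The distinct letter names are Bb, Ab, Db, F, Gb. Arranged as a stack of thirds they read Gb–Bb–Db–F–Ab, so Gb is the root (a Gb major ninth chord).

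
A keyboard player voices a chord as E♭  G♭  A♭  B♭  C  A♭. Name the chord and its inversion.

Ab dominant ninth, second inversion

The pitch classes Eb, Gb, Ab, Bb, C arrange in thirds as Ab–C–Eb–Gb–Bb: an Ab dominant ninth chord.
Eb is the fifth of Ab dominant ninth; fifth in the bass means second inversion.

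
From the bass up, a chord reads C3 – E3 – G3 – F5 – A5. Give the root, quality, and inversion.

Reducing to letter names: C, E, G, F, A. These stack in thirds as F–A–C–E–G — an F major ninth chord.
With the fifth (C) in the bass, the chord is in second inversion.

F major ninth, second inversion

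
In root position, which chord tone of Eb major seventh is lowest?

Eb

Eb major seventh is Eb–G–Bb–D. Root position places the root in the bass: Eb.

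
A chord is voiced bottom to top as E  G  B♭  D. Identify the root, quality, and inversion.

The pitch classes E, G, Bb, D arrange in thirds as E–G–Bb–D: an E half-diminished seventh chord.
The lowest note is E, the root of the chord, so this is root position (figured bass 7).

E half-diminished seventh, root position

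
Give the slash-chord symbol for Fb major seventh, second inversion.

Fbmaj7/Cb

Second inversion of Fb major seventh has the fifth (Cb) in the bass. As a slash chord: Fbmaj7/Cb.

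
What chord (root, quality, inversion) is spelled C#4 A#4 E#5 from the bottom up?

Reducing to letter names: C#, A#, E#. These stack in thirds as A#–C#–E# — an A# minor triad.
C# is the third of A# minor; third in the bass means first inversion (figured bass 6).

A# minor, first inversion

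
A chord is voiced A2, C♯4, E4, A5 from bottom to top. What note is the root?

The distinct letter names are A, C#, E. Arranged as a stack of thirds they read A–C#–E, so A is the root (an A major triad).

A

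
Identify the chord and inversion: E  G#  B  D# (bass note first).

The distinct note names are E, G#, B, D#. Stacked in thirds they read E–G#–B–D#, which is a major seventh chord on E.
With the root (E) in the bass, the chord is in root position (figured bass 7).

E major seventh, root position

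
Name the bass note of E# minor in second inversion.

B#

The fifth of E# minor (E#–G#–B#) is B#; that is the bass in second inversion.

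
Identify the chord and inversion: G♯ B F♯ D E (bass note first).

E dominant ninth, first inversion

The pitch classes G#, B, F#, D, E arrange in thirds as E–G#–B–D–F#: an E dominant ninth chord.
The lowest note is G#, the third of the chord, so this is first inversion.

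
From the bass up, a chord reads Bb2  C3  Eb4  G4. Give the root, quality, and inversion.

C minor seventh, third inversion

Reducing to letter names: Bb, C, Eb, G. These stack in thirds as C–Eb–G–Bb — a C minor seventh chord.
With the seventh (Bb) in the bass, the chord is in third inversion (figured bass 4/2).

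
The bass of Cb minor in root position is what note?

Cb minor is Cb–Ebb–Gb. Root position places the root in the bass: Cb.

Cb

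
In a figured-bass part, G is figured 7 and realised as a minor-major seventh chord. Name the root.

The figures 7 mean the root of the chord is in the bass. If G is the root of a minor-major seventh chord, the root is G (chord tones G–Bb–D–F#).

G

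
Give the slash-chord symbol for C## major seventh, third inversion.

C##maj7/B##

Third inversion of C## major seventh has the seventh (B##) in the bass. As a slash chord: C##maj7/B##.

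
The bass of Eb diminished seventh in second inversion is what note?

Eb diminished seventh is Eb–Gb–Bbb–Dbb. Second inversion places the fifth in the bass: Bbb.

Bbb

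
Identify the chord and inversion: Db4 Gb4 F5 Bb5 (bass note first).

Gb major seventh, second inversion

The pitch classes Db, Gb, F, Bb arrange in thirds as Gb–Bb–Db–F: a Gb major seventh chord.
The lowest note is Db, the fifth of the chord, so this is second inversion (figured bass 4/3).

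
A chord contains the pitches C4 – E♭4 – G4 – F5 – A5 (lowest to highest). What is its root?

F

C, Eb, G, F, A are the tones of an F dominant ninth chord (F–A–C–Eb–G), making F the root.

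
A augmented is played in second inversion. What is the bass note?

In second inversion the fifth is lowest. For A augmented (A–C#–E#) that is E#.

E#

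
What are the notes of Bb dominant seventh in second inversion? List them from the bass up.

F, Ab, Bb, D

The chord tones are Bb–D–F–Ab. With the fifth (F) lowest for second inversion: F, Ab, Bb, D.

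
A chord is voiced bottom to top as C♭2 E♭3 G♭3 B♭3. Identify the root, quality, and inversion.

The pitch classes Cb, Eb, Gb, Bb arrange in thirds as Cb–Eb–Gb–Bb: a Cb major seventh chord.
Cb is the root of Cb major seventh; root in the bass means root position (figured bass 7).

Cb major seventh, root position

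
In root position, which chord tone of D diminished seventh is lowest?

The root of D diminished seventh (D–F–Ab–Cb) is D; that is the bass in root position.

D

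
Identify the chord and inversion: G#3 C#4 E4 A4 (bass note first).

A major seventh, third inversion

The distinct note names are G#, C#, E, A. Stacked in thirds they read A–C#–E–G#, which is a major seventh chord on A.
With the seventh (G#) in the bass, the chord is in third inversion (figured bass 4/2).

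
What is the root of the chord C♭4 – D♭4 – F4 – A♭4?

Reordering Cb, Db, F, Ab into stacked thirds gives Db–F–Ab–Cb; the bottom of that stack, Db, is the root.

Db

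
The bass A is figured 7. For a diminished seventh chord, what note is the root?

The figures 7 mean the root of the chord is in the bass. If A is the root of a diminished seventh chord, the root is A (chord tones A–C–Eb–Gb).

A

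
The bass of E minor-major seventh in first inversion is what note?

G

In first inversion the third is lowest. For E minor-major seventh (E–G–B–D#) that is G.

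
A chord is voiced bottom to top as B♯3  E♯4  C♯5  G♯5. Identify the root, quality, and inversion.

C# major seventh, third inversion

The distinct note names are B#, E#, C#, G#. Stacked in thirds they read C#–E#–G#–B#, which is a major seventh chord on C#.
B# is the seventh of C# major seventh; seventh in the bass means third inversion (figured bass 4/2).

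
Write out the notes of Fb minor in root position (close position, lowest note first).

Fb, Abb, Cb

Spelling Fb minor: Fb–Abb–Cb. In root position the root is bass, giving Fb, Abb, Cb from the bottom.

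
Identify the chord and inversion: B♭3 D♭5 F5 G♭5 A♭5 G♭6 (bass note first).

Gb major ninth, first inversion

Reducing to letter names: Bb, Db, F, Gb, Ab. These stack in thirds as Gb–Bb–Db–F–Ab — a Gb major ninth chord.
Bb is the third of Gb major ninth; third in the bass means first inversion.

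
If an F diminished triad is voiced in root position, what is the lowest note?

F

F diminished is F–Ab–Cb. Root position places the root in the bass: F.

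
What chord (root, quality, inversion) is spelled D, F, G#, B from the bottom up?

G# diminished seventh, second inversion

The pitch classes D, F, G#, B arrange in thirds as G#–B–D–F: a G# diminished seventh chord.
D is the fifth of G# diminished seventh; fifth in the bass means second inversion (figured bass 4/3).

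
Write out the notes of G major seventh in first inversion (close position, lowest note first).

The chord tones are G–B–D–F#. With the third (B) lowest for first inversion: B, D, F#, G.

B, D, F#, G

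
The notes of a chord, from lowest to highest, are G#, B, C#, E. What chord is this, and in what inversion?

The distinct note names are G#, B, C#, E. Stacked in thirds they read C#–E–G#–B, which is a minor seventh chord on C#.
G# is the fifth of C# minor seventh; fifth in the bass means second inversion (figured bass 4/3).

C# minor seventh, second inversion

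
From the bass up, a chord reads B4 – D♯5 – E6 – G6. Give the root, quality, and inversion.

The distinct note names are B, D#, E, G. Stacked in thirds they read E–G–B–D#, which is a minor-major seventh chord on E.
B is the fifth of E minor-major seventh; fifth in the bass means second inversion (figured bass 4/3).

E minor-major seventh, second inversion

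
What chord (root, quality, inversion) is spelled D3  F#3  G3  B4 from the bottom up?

The pitch classes D, F#, G, B arrange in thirds as G–B–D–F#: a G major seventh chord.
D is the fifth of G major seventh; fifth in the bass means second inversion (figured bass 4/3).

G major seventh, second inversion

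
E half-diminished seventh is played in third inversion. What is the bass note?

D

The seventh of E half-diminished seventh (E–G–Bb–D) is D; that is the bass in third inversion.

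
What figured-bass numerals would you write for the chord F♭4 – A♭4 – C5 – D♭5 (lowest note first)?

6/5

The notes Fb, Ab, C, Db stack in thirds as Db–Fb–Ab–C — a Db minor-major seventh chord. The bass Fb is the third, so this is first inversion: figured 6/5.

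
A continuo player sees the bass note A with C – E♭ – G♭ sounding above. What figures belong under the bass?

7

The notes A, C, Eb, Gb stack in thirds as A–C–Eb–Gb — an A diminished seventh chord. The bass A is the root, so this is root position: figured 7.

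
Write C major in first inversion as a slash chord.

First inversion of C major has the third (E) in the bass. As a slash chord: CM/E.

CM/E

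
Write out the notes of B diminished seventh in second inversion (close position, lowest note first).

F, Ab, B, D

Spelling B diminished seventh: B–D–F–Ab. In second inversion the fifth is bass, giving F, Ab, B, D from the bottom.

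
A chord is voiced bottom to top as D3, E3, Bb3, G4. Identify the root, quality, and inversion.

E half-diminished seventh, third inversion

Reducing to letter names: D, E, Bb, G. These stack in thirds as E–G–Bb–D — an E half-diminished seventh chord.
With the seventh (D) in the bass, the chord is in third inversion (figured bass 4/2).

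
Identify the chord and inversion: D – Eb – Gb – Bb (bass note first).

The distinct note names are D, Eb, Gb, Bb. Stacked in thirds they read Eb–Gb–Bb–D, which is a minor-major seventh chord on Eb.
The lowest note is D, the seventh of the chord, so this is third inversion (figured bass 4/2).

Eb minor-major seventh, third inversion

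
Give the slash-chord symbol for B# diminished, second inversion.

B#dim/F#

Second inversion of B# diminished has the fifth (F#) in the bass. As a slash chord: B#dim/F#.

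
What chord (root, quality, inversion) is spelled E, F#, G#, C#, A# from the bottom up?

The pitch classes E, F#, G#, C#, A# arrange in thirds as F#–A#–C#–E–G#: an F# dominant ninth chord.
The lowest note is E, the seventh of the chord, so this is third inversion.

F# dominant ninth, third inversion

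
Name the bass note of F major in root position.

F

In root position the root is lowest. For F major (F–A–C) that is F.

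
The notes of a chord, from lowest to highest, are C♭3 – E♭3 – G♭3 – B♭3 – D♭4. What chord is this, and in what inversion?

Reducing to letter names: Cb, Eb, Gb, Bb, Db. These stack in thirds as Cb–Eb–Gb–Bb–Db — a Cb major ninth chord.
The lowest note is Cb, the root of the chord, so this is root position.

Cb major ninth, root position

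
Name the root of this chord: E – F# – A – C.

F#

Reordering E, F#, A, C into stacked thirds gives F#–A–C–E; the bottom of that stack, F#, is the root.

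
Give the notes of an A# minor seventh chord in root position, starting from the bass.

A#, C#, E#, G#

Spelling A# minor seventh: A#–C#–E#–G#. In root position the root is bass, giving A#, C#, E#, G# from the bottom.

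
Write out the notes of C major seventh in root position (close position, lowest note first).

C major seventh is C–E–G–B. Root position puts the root (C) in the bass, with the remaining tones above: C, E, G, B.

C, E, G, B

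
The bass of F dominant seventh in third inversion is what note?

Eb

The seventh of F dominant seventh (F–A–C–Eb) is Eb; that is the bass in third inversion.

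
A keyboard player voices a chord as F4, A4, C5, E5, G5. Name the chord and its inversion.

The distinct note names are F, A, C, E, G. Stacked in thirds they read F–A–C–E–G, which is a major ninth chord on F.
The lowest note is F, the root of the chord, so this is root position.

F major ninth, root position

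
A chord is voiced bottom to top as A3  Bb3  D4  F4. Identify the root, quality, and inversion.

Bb major seventh, third inversion

The pitch classes A, Bb, D, F arrange in thirds as Bb–D–F–A: a Bb major seventh chord.
A is the seventh of Bb major seventh; seventh in the bass means third inversion (figured bass 4/2).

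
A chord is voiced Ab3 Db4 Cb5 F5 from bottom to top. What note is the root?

Db

The distinct letter names are Ab, Db, Cb, F. Arranged as a stack of thirds they read Db–F–Ab–Cb, so Db is the root (a Db dominant seventh chord).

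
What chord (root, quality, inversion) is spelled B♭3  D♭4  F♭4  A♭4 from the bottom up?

Bb half-diminished seventh, root position

The pitch classes Bb, Db, Fb, Ab arrange in thirds as Bb–Db–Fb–Ab: a Bb half-diminished seventh chord.
With the root (Bb) in the bass, the chord is in root position (figured bass 7).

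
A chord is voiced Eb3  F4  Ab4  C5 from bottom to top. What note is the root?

The distinct letter names are Eb, F, Ab, C. Arranged as a stack of thirds they read F–Ab–C–Eb, so F is the root (an F minor seventh chord).

F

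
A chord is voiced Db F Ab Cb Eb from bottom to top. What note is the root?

Db, F, Ab, Cb, Eb are the tones of a Db dominant ninth chord (Db–F–Ab–Cb–Eb), making Db the root.

Db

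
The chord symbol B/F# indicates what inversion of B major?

second inversion

B/F# means B major with F# in the bass. F# is the fifth of B major (B–D#–F#), so this is second inversion.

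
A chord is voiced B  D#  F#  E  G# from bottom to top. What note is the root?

E

Reordering B, D#, F#, E, G# into stacked thirds gives E–G#–B–D#–F#; the bottom of that stack, E, is the root.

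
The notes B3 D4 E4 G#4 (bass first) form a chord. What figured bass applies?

4/3

The notes B, D, E, G# stack in thirds as E–G#–B–D — an E dominant seventh chord. The bass B is the fifth, so this is second inversion: figured 4/3.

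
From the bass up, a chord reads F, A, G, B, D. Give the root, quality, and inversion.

G dominant ninth, third inversion

The pitch classes F, A, G, B, D arrange in thirds as G–B–D–F–A: a G dominant ninth chord.
The lowest note is F, the seventh of the chord, so this is third inversion.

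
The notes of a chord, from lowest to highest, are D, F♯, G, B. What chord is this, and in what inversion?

The distinct note names are D, F#, G, B. Stacked in thirds they read G–B–D–F#, which is a major seventh chord on G.
The lowest note is D, the fifth of the chord, so this is second inversion (figured bass 4/3).

G major seventh, second inversion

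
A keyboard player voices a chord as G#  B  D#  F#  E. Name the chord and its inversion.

The pitch classes G#, B, D#, F#, E arrange in thirds as E–G#–B–D#–F#: an E major ninth chord.
G# is the third of E major ninth; third in the bass means first inversion.

E major ninth, first inversion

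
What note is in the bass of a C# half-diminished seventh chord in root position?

C#

The root of C# half-diminished seventh (C#–E–G–B) is C#; that is the bass in root position.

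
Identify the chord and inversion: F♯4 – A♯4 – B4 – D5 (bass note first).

Reducing to letter names: F#, A#, B, D. These stack in thirds as B–D–F#–A# — a B minor-major seventh chord.
F# is the fifth of B minor-major seventh; fifth in the bass means second inversion (figured bass 4/3).

B minor-major seventh, second inversion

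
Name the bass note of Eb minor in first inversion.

Gb

Eb minor is Eb–Gb–Bb. First inversion places the third in the bass: Gb.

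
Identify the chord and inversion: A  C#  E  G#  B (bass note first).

A major ninth, root position

The distinct note names are A, C#, E, G#, B. Stacked in thirds they read A–C#–E–G#–B, which is a major ninth chord on A.
A is the root of A major ninth; root in the bass means root position.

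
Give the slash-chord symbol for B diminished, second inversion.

Second inversion of B diminished has the fifth (F) in the bass. As a slash chord: Bdim/F.

Bdim/F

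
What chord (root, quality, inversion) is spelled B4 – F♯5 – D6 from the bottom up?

Reducing to letter names: B, F#, D. These stack in thirds as B–D–F# — a B minor triad.
B is the root of B minor; root in the bass means root position (figured bass 5/3).

B minor, root position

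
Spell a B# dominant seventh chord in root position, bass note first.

B#, D##, F##, A#

B# dominant seventh is B#–D##–F##–A#. Root position puts the root (B#) in the bass, with the remaining tones above: B#, D##, F##, A#.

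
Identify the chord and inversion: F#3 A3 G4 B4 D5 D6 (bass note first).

The distinct note names are F#, A, G, B, D. Stacked in thirds they read G–B–D–F#–A, which is a major ninth chord on G.
With the seventh (F#) in the bass, the chord is in third inversion.

G major ninth, third inversion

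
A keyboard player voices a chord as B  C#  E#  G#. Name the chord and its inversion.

The pitch classes B, C#, E#, G# arrange in thirds as C#–E#–G#–B: a C# dominant seventh chord.
The lowest note is B, the seventh of the chord, so this is third inversion (figured bass 4/2).

C# dominant seventh, third inversion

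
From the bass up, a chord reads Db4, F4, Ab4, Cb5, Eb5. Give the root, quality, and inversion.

The distinct note names are Db, F, Ab, Cb, Eb. Stacked in thirds they read Db–F–Ab–Cb–Eb, which is a dominant ninth chord on Db.
The lowest note is Db, the root of the chord, so this is root position.

Db dominant ninth, root position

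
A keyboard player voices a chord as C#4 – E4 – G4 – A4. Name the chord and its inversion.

The pitch classes C#, E, G, A arrange in thirds as A–C#–E–G: an A dominant seventh chord.
The lowest note is C#, the third of the chord, so this is first inversion (figured bass 6/5).

A dominant seventh, first inversion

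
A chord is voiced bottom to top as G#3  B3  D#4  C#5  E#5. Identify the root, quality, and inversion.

C# dominant ninth, second inversion

The pitch classes G#, B, D#, C#, E# arrange in thirds as C#–E#–G#–B–D#: a C# dominant ninth chord.
G# is the fifth of C# dominant ninth; fifth in the bass means second inversion.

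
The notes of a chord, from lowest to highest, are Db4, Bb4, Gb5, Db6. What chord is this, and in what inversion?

Gb major, second inversion

The distinct note names are Db, Bb, Gb. Stacked in thirds they read Gb–Bb–Db, which is a major triad on Gb.
Db is the fifth of Gb major; fifth in the bass means second inversion (figured bass 6/4).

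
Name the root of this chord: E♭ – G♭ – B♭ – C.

Reordering Eb, Gb, Bb, C into stacked thirds gives C–Eb–Gb–Bb; the bottom of that stack, C, is the root.

C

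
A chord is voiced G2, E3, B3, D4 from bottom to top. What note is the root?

E

Reordering G, E, B, D into stacked thirds gives E–G–B–D; the bottom of that stack, E, is the root.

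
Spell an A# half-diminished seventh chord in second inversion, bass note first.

The chord tones are A#–C#–E–G#. With the fifth (E) lowest for second inversion: E, G#, A#, C#.

E, G#, A#, C#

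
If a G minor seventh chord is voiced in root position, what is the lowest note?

The root of G minor seventh (G–Bb–D–F) is G; that is the bass in root position.

G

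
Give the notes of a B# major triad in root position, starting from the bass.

B#, D##, F##

The chord tones are B#–D##–F##. With the root (B#) lowest for root position: B#, D##, F##.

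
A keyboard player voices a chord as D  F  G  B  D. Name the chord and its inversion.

The pitch classes D, F, G, B arrange in thirds as G–B–D–F: a G dominant seventh chord.
With the fifth (D) in the bass, the chord is in second inversion (figured bass 4/3).

G dominant seventh, second inversion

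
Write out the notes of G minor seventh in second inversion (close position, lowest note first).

D, F, G, Bb

The chord tones are G–Bb–D–F. With the fifth (D) lowest for second inversion: D, F, G, Bb.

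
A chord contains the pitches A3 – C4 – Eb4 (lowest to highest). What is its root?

A, C, Eb are the tones of an A diminished triad (A–C–Eb), making A the root.

A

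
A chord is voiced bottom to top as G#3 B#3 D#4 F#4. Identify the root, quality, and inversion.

The distinct note names are G#, B#, D#, F#. Stacked in thirds they read G#–B#–D#–F#, which is a dominant seventh chord on G#.
G# is the root of G# dominant seventh; root in the bass means root position (figured bass 7).

G# dominant seventh, root position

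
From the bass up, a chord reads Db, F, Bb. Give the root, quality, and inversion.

The distinct note names are Db, F, Bb. Stacked in thirds they read Bb–Db–F, which is a minor triad on Bb.
The lowest note is Db, the third of the chord, so this is first inversion (figured bass 6).

Bb minor, first inversion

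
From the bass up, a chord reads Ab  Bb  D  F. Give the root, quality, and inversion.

Bb dominant seventh, third inversion

Reducing to letter names: Ab, Bb, D, F. These stack in thirds as Bb–D–F–Ab — a Bb dominant seventh chord.
The lowest note is Ab, the seventh of the chord, so this is third inversion (figured bass 4/2).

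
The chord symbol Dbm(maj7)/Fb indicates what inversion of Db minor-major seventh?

Dbm(maj7)/Fb means Db minor-major seventh with Fb in the bass. Fb is the third of Db minor-major seventh (Db–Fb–Ab–C), so this is first inversion.

first inversion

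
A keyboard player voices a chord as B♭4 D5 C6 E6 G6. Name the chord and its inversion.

Reducing to letter names: Bb, D, C, E, G. These stack in thirds as C–E–G–Bb–D — a C dominant ninth chord.
With the seventh (Bb) in the bass, the chord is in third inversion.

C dominant ninth, third inversion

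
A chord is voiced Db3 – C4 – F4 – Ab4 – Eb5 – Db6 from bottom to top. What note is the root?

Db, C, F, Ab, Eb are the tones of a Db major ninth chord (Db–F–Ab–C–Eb), making Db the root.

Db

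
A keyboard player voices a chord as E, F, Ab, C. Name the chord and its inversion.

F minor-major seventh, third inversion

Reducing to letter names: E, F, Ab, C. These stack in thirds as F–Ab–C–E — an F minor-major seventh chord.
The lowest note is E, the seventh of the chord, so this is third inversion (figured bass 4/2).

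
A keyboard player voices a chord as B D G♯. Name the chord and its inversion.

The distinct note names are B, D, G#. Stacked in thirds they read G#–B–D, which is a diminished triad on G#.
The lowest note is B, the third of the chord, so this is first inversion (figured bass 6).

G# diminished, first inversion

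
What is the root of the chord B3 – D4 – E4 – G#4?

Reordering B, D, E, G# into stacked thirds gives E–G#–B–D; the bottom of that stack, E, is the root.

E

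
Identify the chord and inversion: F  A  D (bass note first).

The pitch classes F, A, D arrange in thirds as D–F–A: a D minor triad.
With the third (F) in the bass, the chord is in first inversion (figured bass 6).

D minor, first inversion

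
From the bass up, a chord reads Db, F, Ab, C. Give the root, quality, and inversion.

Reducing to letter names: Db, F, Ab, C. These stack in thirds as Db–F–Ab–C — a Db major seventh chord.
Db is the root of Db major seventh; root in the bass means root position (figured bass 7).

Db major seventh, root position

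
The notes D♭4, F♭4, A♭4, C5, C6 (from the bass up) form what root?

Db

Db, Fb, Ab, C are the tones of a Db minor-major seventh chord (Db–Fb–Ab–C), making Db the root.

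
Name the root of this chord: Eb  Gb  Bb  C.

C

Reordering Eb, Gb, Bb, C into stacked thirds gives C–Eb–Gb–Bb; the bottom of that stack, C, is the root.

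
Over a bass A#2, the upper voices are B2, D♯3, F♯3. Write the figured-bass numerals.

The notes A#, B, D#, F# stack in thirds as B–D#–F#–A# — a B major seventh chord. The bass A# is the seventh, so this is third inversion: figured 4/2.

4/2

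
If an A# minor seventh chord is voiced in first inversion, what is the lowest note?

C#

The third of A# minor seventh (A#–C#–E#–G#) is C#; that is the bass in first inversion.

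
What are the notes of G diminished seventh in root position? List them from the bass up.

G diminished seventh is G–Bb–Db–Fb. Root position puts the root (G) in the bass, with the remaining tones above: G, Bb, Db, Fb.

G, Bb, Db, Fb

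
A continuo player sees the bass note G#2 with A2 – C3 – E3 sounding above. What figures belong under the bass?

The notes G#, A, C, E stack in thirds as A–C–E–G# — an A minor-major seventh chord. The bass G# is the seventh, so this is third inversion: figured 4/2.

4/2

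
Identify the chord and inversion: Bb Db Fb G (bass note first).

The distinct note names are Bb, Db, Fb, G. Stacked in thirds they read G–Bb–Db–Fb, which is a diminished seventh chord on G.
Bb is the third of G diminished seventh; third in the bass means first inversion (figured bass 6/5).

G diminished seventh, first inversion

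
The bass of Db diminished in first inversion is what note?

Fb

In first inversion the third is lowest. For Db diminished (Db–Fb–Abb) that is Fb.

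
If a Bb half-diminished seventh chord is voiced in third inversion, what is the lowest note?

Ab

The seventh of Bb half-diminished seventh (Bb–Db–Fb–Ab) is Ab; that is the bass in third inversion.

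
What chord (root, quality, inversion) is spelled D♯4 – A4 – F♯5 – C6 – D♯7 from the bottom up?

D# diminished seventh, root position

The pitch classes D#, A, F#, C arrange in thirds as D#–F#–A–C: a D# diminished seventh chord.
D# is the root of D# diminished seventh; root in the bass means root position (figured bass 7).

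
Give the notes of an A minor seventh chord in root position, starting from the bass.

A minor seventh is A–C–E–G. Root position puts the root (A) in the bass, with the remaining tones above: A, C, E, G.

A, C, E, G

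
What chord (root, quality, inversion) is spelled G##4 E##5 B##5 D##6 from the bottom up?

Reducing to letter names: G##, E##, B##, D##. These stack in thirds as E##–G##–B##–D## — an E## minor seventh chord.
With the third (G##) in the bass, the chord is in first inversion (figured bass 6/5).

E## minor seventh, first inversion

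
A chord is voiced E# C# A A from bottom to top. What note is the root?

Reordering E#, C#, A into stacked thirds gives A–C#–E#; the bottom of that stack, A, is the root.

A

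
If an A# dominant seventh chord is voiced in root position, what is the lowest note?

The root of A# dominant seventh (A#–C##–E#–G#) is A#; that is the bass in root position.

A#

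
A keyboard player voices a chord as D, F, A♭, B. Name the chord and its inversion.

The distinct note names are D, F, Ab, B. Stacked in thirds they read B–D–F–Ab, which is a diminished seventh chord on B.
With the third (D) in the bass, the chord is in first inversion (figured bass 6/5).

B diminished seventh, first inversion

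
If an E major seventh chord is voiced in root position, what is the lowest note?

The root of E major seventh (E–G#–B–D#) is E; that is the bass in root position.

E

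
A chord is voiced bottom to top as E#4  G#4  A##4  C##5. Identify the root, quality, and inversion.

The distinct note names are E#, G#, A##, C##. Stacked in thirds they read A##–C##–E#–G#, which is a diminished seventh chord on A##.
E# is the fifth of A## diminished seventh; fifth in the bass means second inversion (figured bass 4/3).

A## diminished seventh, second inversion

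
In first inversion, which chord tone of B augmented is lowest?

B augmented is B–D#–F##. First inversion places the third in the bass: D#.

D#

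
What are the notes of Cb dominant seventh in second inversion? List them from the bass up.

Gb, Bbb, Cb, Eb

The chord tones are Cb–Eb–Gb–Bbb. With the fifth (Gb) lowest for second inversion: Gb, Bbb, Cb, Eb.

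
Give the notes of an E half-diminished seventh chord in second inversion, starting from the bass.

Bb, D, E, G

The chord tones are E–G–Bb–D. With the fifth (Bb) lowest for second inversion: Bb, D, E, G.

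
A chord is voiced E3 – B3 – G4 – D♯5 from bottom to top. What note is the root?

Reordering E, B, G, D# into stacked thirds gives E–G–B–D#; the bottom of that stack, E, is the root.

E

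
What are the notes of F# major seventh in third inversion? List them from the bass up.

F# major seventh is F#–A#–C#–E#. Third inversion puts the seventh (E#) in the bass, with the remaining tones above: E#, F#, A#, C#.

E#, F#, A#, C#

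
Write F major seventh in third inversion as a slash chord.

Fmaj7/E

Third inversion of F major seventh has the seventh (E) in the bass. As a slash chord: Fmaj7/E.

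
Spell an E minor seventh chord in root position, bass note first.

E, G, B, D

Spelling E minor seventh: E–G–B–D. In root position the root is bass, giving E, G, B, D from the bottom.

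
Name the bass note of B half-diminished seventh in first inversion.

In first inversion the third is lowest. For B half-diminished seventh (B–D–F–A) that is D.

D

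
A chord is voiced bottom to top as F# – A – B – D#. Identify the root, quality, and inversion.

B dominant seventh, second inversion

Reducing to letter names: F#, A, B, D#. These stack in thirds as B–D#–F#–A — a B dominant seventh chord.
F# is the fifth of B dominant seventh; fifth in the bass means second inversion (figured bass 4/3).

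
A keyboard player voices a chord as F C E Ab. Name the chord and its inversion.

F minor-major seventh, root position

The distinct note names are F, C, E, Ab. Stacked in thirds they read F–Ab–C–E, which is a minor-major seventh chord on F.
With the root (F) in the bass, the chord is in root position (figured bass 7).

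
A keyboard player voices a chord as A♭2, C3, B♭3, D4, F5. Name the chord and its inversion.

Bb dominant ninth, third inversion

Reducing to letter names: Ab, C, Bb, D, F. These stack in thirds as Bb–D–F–Ab–C — a Bb dominant ninth chord.
Ab is the seventh of Bb dominant ninth; seventh in the bass means third inversion.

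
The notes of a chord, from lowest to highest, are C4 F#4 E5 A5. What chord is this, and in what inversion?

The distinct note names are C, F#, E, A. Stacked in thirds they read F#–A–C–E, which is a half-diminished seventh chord on F#.
C is the fifth of F# half-diminished seventh; fifth in the bass means second inversion (figured bass 4/3).

F# half-diminished seventh, second inversion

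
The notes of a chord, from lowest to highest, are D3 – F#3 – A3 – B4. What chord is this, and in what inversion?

B minor seventh, first inversion

The distinct note names are D, F#, A, B. Stacked in thirds they read B–D–F#–A, which is a minor seventh chord on B.
D is the third of B minor seventh; third in the bass means first inversion (figured bass 6/5).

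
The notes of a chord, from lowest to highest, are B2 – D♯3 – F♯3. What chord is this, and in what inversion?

B major, root position

Reducing to letter names: B, D#, F#. These stack in thirds as B–D#–F# — a B major triad.
B is the root of B major; root in the bass means root position (figured bass 5/3).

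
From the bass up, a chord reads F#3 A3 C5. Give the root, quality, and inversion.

F# diminished, root position

The pitch classes F#, A, C arrange in thirds as F#–A–C: an F# diminished triad.
The lowest note is F#, the root of the chord, so this is root position (figured bass 5/3).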